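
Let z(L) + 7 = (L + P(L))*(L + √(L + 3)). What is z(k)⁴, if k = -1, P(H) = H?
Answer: 1889 + 1320*√2 ≈ 3755.8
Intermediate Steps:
z(L) = -7 + 2*L*(L + √(3 + L)) (z(L) = -7 + (L + L)*(L + √(L + 3)) = -7 + (2*L)*(L + √(3 + L)) = -7 + 2*L*(L + √(3 + L)))
z(k)⁴ = (-7 + 2*(-1)² + 2*(-1)*√(3 - 1))⁴ = (-7 + 2*1 + 2*(-1)*√2)⁴ = (-7 + 2 - 2*√2)⁴ = (-5 - 2*√2)⁴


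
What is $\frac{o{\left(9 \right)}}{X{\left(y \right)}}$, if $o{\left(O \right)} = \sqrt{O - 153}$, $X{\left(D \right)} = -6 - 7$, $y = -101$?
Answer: $- \frac{12 i}{13} \approx - 0.92308 i$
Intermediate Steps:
$X{\left(D \right)} = -13$ ($X{\left(D \right)} = -6 - 7 = -13$)
$o{\left(O \right)} = \sqrt{-153 + O}$
$\frac{o{\left(9 \right)}}{X{\left(y \right)}} = \frac{\sqrt{-153 + 9}}{-13} = \sqrt{-144} \left(- \frac{1}{13}\right) = 12 i \left(- \frac{1}{13}\right) = - \frac{12 i}{13}$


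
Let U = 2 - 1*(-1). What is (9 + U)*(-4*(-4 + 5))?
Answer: -48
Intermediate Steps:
U = 3 (U = 2 + 1 = 3)
(9 + U)*(-4*(-4 + 5)) = (9 + 3)*(-4*(-4 + 5)) = 12*(-4*1) = 12*(-4) = -48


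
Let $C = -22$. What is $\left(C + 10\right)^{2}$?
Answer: $144$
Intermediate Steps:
$\left(C + 10\right)^{2} = \left(-22 + 10\right)^{2} = \left(-12\right)^{2} = 144$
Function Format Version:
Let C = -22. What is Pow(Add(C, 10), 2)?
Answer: 144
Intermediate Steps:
Pow(Add(C, 10), 2) = Pow(Add(-22, 10), 2) = Pow(-12, 2) = 144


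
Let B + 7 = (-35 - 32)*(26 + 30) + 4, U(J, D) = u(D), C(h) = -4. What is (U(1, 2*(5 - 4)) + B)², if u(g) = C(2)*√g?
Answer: 14100057 + 30040*√2 ≈ 1.4143e+7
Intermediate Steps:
u(g) = -4*√g
U(J, D) = -4*√D
B = -3755 (B = -7 + ((-35 - 32)*(26 + 30) + 4) = -7 + (-67*56 + 4) = -7 + (-3752 + 4) = -7 - 3748 = -3755)
(U(1, 2*(5 - 4)) + B)² = (-4*√2*√(5 - 4) - 3755)² = (-4*√2 - 3755)² = (-3755 - 4*√2)²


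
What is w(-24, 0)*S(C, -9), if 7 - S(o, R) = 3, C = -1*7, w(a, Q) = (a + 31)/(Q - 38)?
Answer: -14/19 ≈ -0.73684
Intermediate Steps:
w(a, Q) = (31 + a)/(-38 + Q)
C = -7
S(o, R) = 4 (S(o, R) = 7 - 1*3 = 7 - 3 = 4)
w(-24, 0)*S(C, -9) = ((31 - 24)/(-38 + 0))*4 = (7/(-38))*4 = -1/38*7*4 = -7/38*4 = -14/19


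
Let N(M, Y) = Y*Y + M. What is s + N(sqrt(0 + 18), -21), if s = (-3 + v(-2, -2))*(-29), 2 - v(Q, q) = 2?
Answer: 528 + 3*sqrt(2) ≈ 532.24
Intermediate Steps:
N(M, Y) = M + Y**2 (N(M, Y) = Y**2 + M = M + Y**2)
v(Q, q) = 0 (v(Q, q) = 2 - 1*2 = 2 - 2 = 0)
s = 87 (s = (-3 + 0)*(-29) = -3*(-29) = 87)
s + N(sqrt(0 + 18), -21) = 87 + (sqrt(0 + 18) + (-21)**2) = 87 + (sqrt(18) + 441) = 87 + (3*sqrt(2) + 441) = 87 + (441 + 3*sqrt(2)) = 528 + 3*sqrt(2)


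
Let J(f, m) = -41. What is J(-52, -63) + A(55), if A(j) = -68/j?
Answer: -2323/55 ≈ -42.236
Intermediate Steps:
J(-52, -63) + A(55) = -41 - 68/55 = -2323/55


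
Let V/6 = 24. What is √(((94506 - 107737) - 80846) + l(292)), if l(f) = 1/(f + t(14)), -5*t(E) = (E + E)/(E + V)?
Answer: I*√139025796781498/38442 ≈ 306.72*I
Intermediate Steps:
V = 144 (V = 6*24 = 144)
t(E) = -2*E/(5*(144 + E)) (t(E) = -(E + E)/(5*(E + 144)) = -2*E/(5*(144 + E)))
l(f) = 1/(-14/395 + f) (l(f) = 1/(f - 2*14/(720 + 5*14)) = 1/(f - 2*14/(720 + 70)) = 1/(f - 2*14/790) = 1/(f - 2*14*1/790) = 1/(f - 14/395) = 1/(-14/395 + f))
√(((94506 - 107737) - 80846) + l(292)) = √(((94506 - 107737) - 80846) + 395/(-14 + 395*292)) = √((-13231 - 80846) + 395/(-14 + 115340)) = √(-94077 + 395/115326) = √(-10849523707/115326) = I*√139025796781498/38442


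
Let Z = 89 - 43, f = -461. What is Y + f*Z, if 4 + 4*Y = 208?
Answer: -21155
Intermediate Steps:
Y = 51 (Y = -1 + (1/4)*208 = -1 + 52 = 51)
Z = 46
Y + f*Z = 51 - 461*46 = 51 - 21206 = -21155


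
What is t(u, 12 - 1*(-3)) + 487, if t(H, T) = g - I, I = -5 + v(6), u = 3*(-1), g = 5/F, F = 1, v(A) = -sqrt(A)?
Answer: 497 + sqrt(6) ≈ 499.45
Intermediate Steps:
g = 5 (g = 5/1 = 5*1 = 5)
u = -3
I = -5 - sqrt(6) ≈ -7.4495
t(H, T) = 10 + sqrt(6) (t(H, T) = 5 - (-5 - sqrt(6)) = 5 + (5 + sqrt(6)) = 10 + sqrt(6))
t(u, 12 - 1*(-3)) + 487 = (10 + sqrt(6)) + 487 = 497 + sqrt(6)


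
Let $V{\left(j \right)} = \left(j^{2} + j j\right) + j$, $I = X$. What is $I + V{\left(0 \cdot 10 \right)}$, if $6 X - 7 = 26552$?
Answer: $\frac{8853}{2} \approx 4426.5$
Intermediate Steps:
$X = \frac{8853}{2}$ ($X = \frac{7}{6} + \frac{1}{6} \cdot 26552 = \frac{7}{6} + \frac{13276}{3} = \frac{8853}{2} \approx 4426.5$)
$I = \frac{8853}{2} \approx 4426.5$
$V{\left(j \right)} = j + 2 j^{2}$ ($V{\left(j \right)} = \left(j^{2} + j^{2}\right) + j = 2 j^{2} + j = j + 2 j^{2}$)
$I + V{\left(0 \cdot 10 \right)} = \frac{8853}{2} + 0 \cdot 10 \left(1 + 2 \cdot 0 \cdot 10\right) = \frac{8853}{2} + 0 \left(1 + 2 \cdot 0\right) = \frac{8853}{2} + 0 \left(1 + 0\right) = \frac{8853}{2} + 0 \cdot 1 = \frac{8853}{2} + 0 = \frac{8853}{2}$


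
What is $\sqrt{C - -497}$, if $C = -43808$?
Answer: $i \sqrt{43311} \approx 208.11 i$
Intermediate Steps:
$\sqrt{C - -497} = \sqrt{-43808 - -497} = \sqrt{-43808 + \left(-8893 + 9390\right)} = \sqrt{-43808 + 497} = \sqrt{-43311} = i \sqrt{43311}$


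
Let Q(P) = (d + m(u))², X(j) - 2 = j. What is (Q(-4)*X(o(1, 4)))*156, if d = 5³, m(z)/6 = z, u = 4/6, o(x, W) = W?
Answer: 15575976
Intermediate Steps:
X(j) = 2 + j
u = ⅔ (u = 4*(⅙) = ⅔ ≈ 0.66667)
m(z) = 6*z
d = 125
Q(P) = 16641 (Q(P) = (125 + 6*(⅔))² = (125 + 4)² = 129² = 16641)
(Q(-4)*X(o(1, 4)))*156 = (16641*(2 + 4))*156 = (16641*6)*156 = 99846*156 = 15575976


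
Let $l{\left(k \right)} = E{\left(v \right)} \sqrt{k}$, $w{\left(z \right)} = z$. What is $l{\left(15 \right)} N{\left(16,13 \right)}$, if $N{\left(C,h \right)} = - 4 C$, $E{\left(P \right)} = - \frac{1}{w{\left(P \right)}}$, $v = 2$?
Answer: $32 \sqrt{15} \approx 123.94$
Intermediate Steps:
$E{\left(P \right)} = - \frac{1}{P}$
$l{\left(k \right)} = - \frac{\sqrt{k}}{2}$ ($l{\left(k \right)} = - \frac{1}{2} \sqrt{k} = \left(-1\right) \frac{1}{2} \sqrt{k} = - \frac{\sqrt{k}}{2}$)
$l{\left(15 \right)} N{\left(16,13 \right)} = - \frac{\sqrt{15}}{2} \left(\left(-4\right) 16\right) = - \frac{\sqrt{15}}{2} \left(-64\right) = 32 \sqrt{15}$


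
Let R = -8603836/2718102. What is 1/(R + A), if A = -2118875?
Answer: -1359051/2879663489543 ≈ -4.7195e-7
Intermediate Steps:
R = -4301918/1359051 (R = -8603836*1/2718102 = -4301918/1359051 ≈ -3.1654)
1/(R + A) = 1/(-4301918/1359051 - 2118875) = 1/(-2879663489543/1359051) = -1359051/2879663489543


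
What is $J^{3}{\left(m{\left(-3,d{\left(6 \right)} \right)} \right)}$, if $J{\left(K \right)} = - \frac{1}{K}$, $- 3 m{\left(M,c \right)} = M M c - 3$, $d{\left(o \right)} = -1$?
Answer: $- \frac{1}{64} \approx -0.015625$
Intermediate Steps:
$m{\left(M,c \right)} = 1 - \frac{c M^{2}}{3}$ ($m{\left(M,c \right)} = - \frac{M M c - 3}{3} = - \frac{M^{2} c - 3}{3} = - \frac{c M^{2} - 3}{3} = - \frac{-3 + c M^{2}}{3} = 1 - \frac{c M^{2}}{3}$)
$J^{3}{\left(m{\left(-3,d{\left(6 \right)} \right)} \right)} = \left(- \frac{1}{1 - - \frac{\left(-3\right)^{2}}{3}}\right)^{3} = \left(- \frac{1}{1 - \left(- \frac{1}{3}\right) 9}\right)^{3} = \left(- \frac{1}{1 + 3}\right)^{3} = \left(- \frac{1}{4}\right)^{3} = - \frac{1}{64}$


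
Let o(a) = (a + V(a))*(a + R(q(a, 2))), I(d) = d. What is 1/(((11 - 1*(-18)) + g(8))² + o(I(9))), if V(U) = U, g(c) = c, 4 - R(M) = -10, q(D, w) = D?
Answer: 1/1783 ≈ 0.00056085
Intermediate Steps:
R(M) = 14 (R(M) = 4 - 1*(-10) = 4 + 10 = 14)
o(a) = 2*a*(14 + a) (o(a) = (a + a)*(a + 14) = (2*a)*(14 + a) = 2*a*(14 + a))
1/(((11 - 1*(-18)) + g(8))² + o(I(9))) = 1/(((11 - 1*(-18)) + 8)² + 2*9*(14 + 9)) = 1/(((11 + 18) + 8)² + 2*9*23) = 1/((29 + 8)² + 414) = 1/(37² + 414) = 1/(1369 + 414) = 1/1783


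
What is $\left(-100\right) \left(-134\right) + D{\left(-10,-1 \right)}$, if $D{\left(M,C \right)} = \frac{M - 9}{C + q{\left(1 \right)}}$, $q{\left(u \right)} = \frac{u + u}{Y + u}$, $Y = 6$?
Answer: $\frac{67133}{5} \approx 13427.0$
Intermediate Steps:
$q{\left(u \right)} = \frac{2 u}{6 + u}$ ($q{\left(u \right)} = \frac{u + u}{6 + u} = \frac{2 u}{6 + u}$)
$D{\left(M,C \right)} = \frac{-9 + M}{\frac{2}{7} + C}$ ($D{\left(M,C \right)} = \frac{M - 9}{C + 2 \cdot 1 \frac{1}{6 + 1}} = \frac{-9 + M}{C + 2 \cdot 1 \cdot \frac{1}{7}} = \frac{-9 + M}{C + \frac{2}{7}} = \frac{-9 + M}{\frac{2}{7} + C}$)
$\left(-100\right) \left(-134\right) + D{\left(-10,-1 \right)} = \left(-100\right) \left(-134\right) + \frac{7 \left(-9 - 10\right)}{2 + 7 \left(-1\right)} = 13400 + 7 \frac{1}{2 - 7} \left(-19\right) = 13400 + 7 \frac{1}{-5} \left(-19\right) = 13400 + 7 \left(- \frac{1}{5}\right) \left(-19\right) = 13400 + \frac{133}{5} = \frac{67133}{5}$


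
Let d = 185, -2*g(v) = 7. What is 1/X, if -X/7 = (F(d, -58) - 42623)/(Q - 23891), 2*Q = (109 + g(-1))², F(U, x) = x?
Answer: -48869/796712 ≈ -0.061338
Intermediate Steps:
g(v) = -7/2 (g(v) = -½*7 = -7/2)
Q = 44521/8 (Q = (109 - 7/2)²/2 = (211/2)²/2 = (½)*(44521/4) = 44521/8 ≈ 5565.1)
X = -796712/48869 (X = -7*(-58 - 42623)/(44521/8 - 23891) = -(-298767)/(-146607/8) = -(-298767)*(-8)/146607 = -7*113816/48869 = -796712/48869 ≈ -16.303)
1/X = 1/(-796712/48869) = -48869/796712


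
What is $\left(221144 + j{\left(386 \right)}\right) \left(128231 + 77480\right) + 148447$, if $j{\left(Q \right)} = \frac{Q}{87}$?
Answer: $\frac{3957874863743}{87} \approx 4.5493 \cdot 10^{10}$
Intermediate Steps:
$j{\left(Q \right)} = \frac{Q}{87}$ ($j{\left(Q \right)} = Q \frac{1}{87} = \frac{Q}{87}$)
$\left(221144 + j{\left(386 \right)}\right) \left(128231 + 77480\right) + 148447 = \left(221144 + \frac{1}{87} \cdot 386\right) \left(128231 + 77480\right) + 148447 = \left(221144 + \frac{386}{87}\right) 205711 + 148447 = \frac{19239914}{87} \cdot 205711 + 148447 = \frac{3957861948854}{87} + 148447 = \frac{3957874863743}{87}$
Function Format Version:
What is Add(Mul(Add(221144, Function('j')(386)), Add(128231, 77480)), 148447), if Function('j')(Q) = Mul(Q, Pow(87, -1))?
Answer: Rational(3957874863743, 87) ≈ 4.5493e+10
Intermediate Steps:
Function('j')(Q) = Mul(Rational(1, 87), Q) (Function('j')(Q) = Mul(Q, Rational(1, 87)) = Mul(Rational(1, 87), Q))
Add(Mul(Add(221144, Function('j')(386)), Add(128231, 77480)), 148447) = Add(Mul(Add(221144, Mul(Rational(1, 87), 386)), Add(128231, 77480)), 148447) = Add(Mul(Add(221144, Rational(386, 87)), 205711), 148447) = Add(Mul(Rational(19239914, 87), 205711), 148447) = Add(Rational(3957861948854, 87), 148447) = Rational(3957874863743, 87)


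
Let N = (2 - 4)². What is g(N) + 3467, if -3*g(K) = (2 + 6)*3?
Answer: 3459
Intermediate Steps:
N = 4 (N = (-2)² = 4)
g(K) = -8 (g(K) = -(2 + 6)*3/3 = -8*3/3 = -⅓*24 = -8)
g(N) + 3467 = -8 + 3467 = 3459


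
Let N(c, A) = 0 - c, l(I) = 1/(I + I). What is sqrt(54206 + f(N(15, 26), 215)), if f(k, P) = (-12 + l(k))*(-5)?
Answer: sqrt(1953582)/6 ≈ 232.95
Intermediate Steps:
l(I) = 1/(2*I)
N(c, A) = -c
f(k, P) = 60 - 5/(2*k) (f(k, P) = (-12 + 1/(2*k))*(-5) = 60 - 5/(2*k))
sqrt(54206 + f(N(15, 26), 215)) = sqrt(54206 + (60 - 5/(2*((-1*15))))) = sqrt(54206 + (60 - 5/2/(-15))) = sqrt(54206 + (60 - 5/2*(-1/15))) = sqrt(54206 + (60 + 1/6)) = sqrt(54206 + 361/6) = sqrt(325597/6) = sqrt(1953582)/6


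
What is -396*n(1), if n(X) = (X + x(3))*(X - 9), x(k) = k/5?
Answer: 25344/5 ≈ 5068.8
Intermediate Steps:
x(k) = k/5 (x(k) = k*(⅕) = k/5)
n(X) = (-9 + X)*(⅗ + X) (n(X) = (X + (⅕)*3)*(X - 9) = (X + ⅗)*(-9 + X) = (⅗ + X)*(-9 + X) = (-9 + X)*(⅗ + X))
-396*n(1) = -396*(-27/5 + 1² - 42/5*1) = -396*(-27/5 + 1 - 42/5) = -396*(-64/5) = 25344/5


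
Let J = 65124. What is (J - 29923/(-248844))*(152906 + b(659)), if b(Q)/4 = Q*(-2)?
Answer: 1196259595222043/124422 ≈ 9.6145e+9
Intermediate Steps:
b(Q) = -8*Q (b(Q) = 4*(Q*(-2)) = 4*(-2*Q) = -8*Q)
(J - 29923/(-248844))*(152906 + b(659)) = (65124 - 29923/(-248844))*(152906 - 8*659) = (65124 - 29923*(-1/248844))*(152906 - 5272) = (65124 + 29923/248844)*147634 = (16205746579/248844)*147634 = 1196259595222043/124422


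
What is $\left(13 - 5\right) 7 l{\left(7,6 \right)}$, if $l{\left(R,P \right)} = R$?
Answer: $392$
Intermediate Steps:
$\left(13 - 5\right) 7 l{\left(7,6 \right)} = \left(13 - 5\right) 7 \cdot 7 = 8 \cdot 7 \cdot 7 = 56 \cdot 7 = 392$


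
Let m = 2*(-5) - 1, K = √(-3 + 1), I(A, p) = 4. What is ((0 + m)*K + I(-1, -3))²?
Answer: (4 - 11*I*√2)² ≈ -226.0 - 124.45*I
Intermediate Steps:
K = I*√2 (K = √(-2) = I*√2 ≈ 1.4142*I)
m = -11 (m = -10 - 1 = -11)
((0 + m)*K + I(-1, -3))² = ((0 - 11)*(I*√2) + 4)² = (-11*I*√2 + 4)² = (4 - 11*I*√2)²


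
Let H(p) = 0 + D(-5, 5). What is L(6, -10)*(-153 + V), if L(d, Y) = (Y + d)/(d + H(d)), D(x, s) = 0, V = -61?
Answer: 428/3 ≈ 142.67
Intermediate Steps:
H(p) = 0 (H(p) = 0 + 0 = 0)
L(d, Y) = (Y + d)/d (L(d, Y) = (Y + d)/(d + 0) = (Y + d)/d)
L(6, -10)*(-153 + V) = ((-10 + 6)/6)*(-153 - 61) = ((⅙)*(-4))*(-214) = -⅔*(-214) = 428/3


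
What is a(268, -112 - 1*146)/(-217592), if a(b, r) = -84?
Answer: 21/54398 ≈ 0.00038604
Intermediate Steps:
a(268, -112 - 1*146)/(-217592) = -84/(-217592) = -84*(-1/217592) = 21/54398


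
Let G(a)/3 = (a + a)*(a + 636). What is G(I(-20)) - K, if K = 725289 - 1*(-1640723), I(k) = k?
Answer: -2439932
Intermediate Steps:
K = 2366012 (K = 725289 + 1640723 = 2366012)
G(a) = 6*a*(636 + a) (G(a) = 3*((a + a)*(a + 636)) = 3*((2*a)*(636 + a)) = 3*(2*a*(636 + a)) = 6*a*(636 + a))
G(I(-20)) - K = 6*(-20)*(636 - 20) - 1*2366012 = 6*(-20)*616 - 2366012 = -73920 - 2366012 = -2439932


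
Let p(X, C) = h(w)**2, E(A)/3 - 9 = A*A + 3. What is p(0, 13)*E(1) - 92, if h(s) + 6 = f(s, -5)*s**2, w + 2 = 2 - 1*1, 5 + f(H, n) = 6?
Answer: 883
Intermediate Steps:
f(H, n) = 1 (f(H, n) = -5 + 6 = 1)
w = -1 (w = -2 + (2 - 1*1) = -2 + (2 - 1) = -2 + 1 = -1)
h(s) = -6 + s**2 (h(s) = -6 + 1*s**2 = -6 + s**2)
E(A) = 36 + 3*A**2 (E(A) = 27 + 3*(A*A + 3) = 27 + 3*(A**2 + 3) = 27 + 3*(3 + A**2) = 27 + (9 + 3*A**2) = 36 + 3*A**2)
p(X, C) = 25 (p(X, C) = (-6 + (-1)**2)**2 = (-6 + 1)**2 = (-5)**2 = 25)
p(0, 13)*E(1) - 92 = 25*(36 + 3*1**2) - 92 = 25*(36 + 3*1) - 92 = 25*(36 + 3) - 92 = 25*39 - 92 = 975 - 92 = 883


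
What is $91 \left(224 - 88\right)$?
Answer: $12376$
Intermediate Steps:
$91 \left(224 - 88\right) = 91 \cdot 136 = 12376$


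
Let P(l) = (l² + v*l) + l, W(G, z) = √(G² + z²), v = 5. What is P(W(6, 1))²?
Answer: 2701 + 444*√37 ≈ 5401.8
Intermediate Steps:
P(l) = l² + 6*l (P(l) = (l² + 5*l) + l = l² + 6*l)
P(W(6, 1))² = (√(6² + 1²)*(6 + √(6² + 1²)))² = (√(36 + 1)*(6 + √(36 + 1)))² = (√37*(6 + √37))² = 37*(6 + √37)²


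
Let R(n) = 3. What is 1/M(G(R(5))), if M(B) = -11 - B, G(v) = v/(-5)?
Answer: -5/52 ≈ -0.096154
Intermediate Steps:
G(v) = -v/5 (G(v) = v*(-⅕) = -v/5)
1/M(G(R(5))) = 1/(-11 - (-1)*3/5) = 1/(-11 - 1*(-⅗)) = 1/(-11 + ⅗) = 1/(-52/5) = -5/52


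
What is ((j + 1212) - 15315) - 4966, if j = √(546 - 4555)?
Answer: -19069 + I*√4009 ≈ -19069.0 + 63.317*I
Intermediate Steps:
j = I*√4009 (j = √(-4009) = I*√4009 ≈ 63.317*I)
((j + 1212) - 15315) - 4966 = ((I*√4009 + 1212) - 15315) - 4966 = ((1212 + I*√4009) - 15315) - 4966 = (-14103 + I*√4009) - 4966 = -19069 + I*√4009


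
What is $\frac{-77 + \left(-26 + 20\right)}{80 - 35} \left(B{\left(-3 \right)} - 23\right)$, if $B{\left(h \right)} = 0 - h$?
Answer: $\frac{332}{9} \approx 36.889$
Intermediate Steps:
$B{\left(h \right)} = - h$
$\frac{-77 + \left(-26 + 20\right)}{80 - 35} \left(B{\left(-3 \right)} - 23\right) = \frac{-77 + \left(-26 + 20\right)}{80 - 35} \left(\left(-1\right) \left(-3\right) - 23\right) = \frac{-77 - 6}{45} \left(3 - 23\right) = \left(-83\right) \frac{1}{45} \left(-20\right) = \left(- \frac{83}{45}\right) \left(-20\right) = \frac{332}{9}$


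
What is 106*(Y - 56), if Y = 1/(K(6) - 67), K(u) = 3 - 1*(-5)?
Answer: -350330/59 ≈ -5937.8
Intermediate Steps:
K(u) = 8 (K(u) = 3 + 5 = 8)
Y = -1/59 (Y = 1/(8 - 67) = 1/(-59) = -1/59 ≈ -0.016949)
106*(Y - 56) = 106*(-1/59 - 56) = 106*(-3305/59) = -350330/59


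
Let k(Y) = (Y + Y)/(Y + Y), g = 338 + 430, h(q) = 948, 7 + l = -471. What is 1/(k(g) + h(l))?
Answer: 1/949 ≈ 0.0010537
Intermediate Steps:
l = -478 (l = -7 - 471 = -478)
g = 768
k(Y) = 1 (k(Y) = (2*Y)/((2*Y)) = (2*Y)*(1/(2*Y)) = 1)
1/(k(g) + h(l)) = 1/(1 + 948) = 1/949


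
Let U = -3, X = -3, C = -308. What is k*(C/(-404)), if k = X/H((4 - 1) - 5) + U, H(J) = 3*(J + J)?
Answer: -847/404 ≈ -2.0965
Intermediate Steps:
H(J) = 6*J (H(J) = 3*(2*J) = 6*J)
k = -11/4 (k = -3*1/(6*((4 - 1) - 5)) - 3 = -3*1/(6*(3 - 5)) - 3 = -3/(6*(-2)) - 3 = -3/(-12) - 3 = -3*(-1/12) - 3 = 1/4 - 3 = -11/4 ≈ -2.7500)
k*(C/(-404)) = -(-847)/(-404) = -(-847)*(-1)/404 = -11/4*77/101 = -847/404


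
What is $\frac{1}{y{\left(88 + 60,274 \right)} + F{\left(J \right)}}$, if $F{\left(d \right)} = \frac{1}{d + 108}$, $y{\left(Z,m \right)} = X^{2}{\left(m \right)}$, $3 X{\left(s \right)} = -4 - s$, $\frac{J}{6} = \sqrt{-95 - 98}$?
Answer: $\frac{1438410780}{12351801537961} + \frac{54 i \sqrt{193}}{12351801537961} \approx 0.00011645 + 6.0735 \cdot 10^{-11} i$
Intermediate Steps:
$J = 6 i \sqrt{193}$ ($J = 6 \sqrt{-95 - 98} = 6 \sqrt{-193} = 6 i \sqrt{193} \approx 83.355 i$)
$X{\left(s \right)} = - \frac{4}{3} - \frac{s}{3}$ ($X{\left(s \right)} = \frac{-4 - s}{3} = - \frac{4}{3} - \frac{s}{3}$)
$y{\left(Z,m \right)} = \left(- \frac{4}{3} - \frac{m}{3}\right)^{2}$
$F{\left(d \right)} = \frac{1}{108 + d}$
$\frac{1}{y{\left(88 + 60,274 \right)} + F{\left(J \right)}} = \frac{1}{\frac{\left(4 + 274\right)^{2}}{9} + \frac{1}{108 + 6 i \sqrt{193}}} = \frac{1}{\frac{278^{2}}{9} + \frac{1}{108 + 6 i \sqrt{193}}} = \frac{1}{\frac{1}{9} \cdot 77284 + \frac{1}{108 + 6 i \sqrt{193}}} = \frac{1}{\frac{77284}{9} + \frac{1}{108 + 6 i \sqrt{193}}}$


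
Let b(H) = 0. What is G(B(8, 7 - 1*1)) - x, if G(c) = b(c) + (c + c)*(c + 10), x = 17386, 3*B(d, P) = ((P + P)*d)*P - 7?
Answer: 525188/9 ≈ 58354.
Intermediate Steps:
B(d, P) = -7/3 + 2*d*P²/3 (B(d, P) = (((P + P)*d)*P - 7)/3 = (((2*P)*d)*P - 7)/3 = ((2*P*d)*P - 7)/3 = (2*d*P² - 7)/3 = (-7 + 2*d*P²)/3 = -7/3 + 2*d*P²/3)
G(c) = 2*c*(10 + c) (G(c) = 0 + (c + c)*(c + 10) = 0 + (2*c)*(10 + c) = 0 + 2*c*(10 + c) = 2*c*(10 + c))
G(B(8, 7 - 1*1)) - x = 2*(-7/3 + (⅔)*8*(7 - 1*1)²)*(10 + (-7/3 + (⅔)*8*(7 - 1*1)²)) - 1*17386 = 2*(-7/3 + (⅔)*8*(7 - 1)²)*(10 + (-7/3 + (⅔)*8*(7 - 1)²)) - 17386 = 2*(-7/3 + (⅔)*8*6²)*(10 + (-7/3 + (⅔)*8*6²)) - 17386 = 2*(-7/3 + (⅔)*8*36)*(10 + (-7/3 + (⅔)*8*36)) - 17386 = 2*(-7/3 + 192)*(10 + (-7/3 + 192)) - 17386 = 2*(569/3)*(10 + 569/3) - 17386 = 2*(569/3)*(599/3) - 17386 = 681662/9 - 17386 = 525188/9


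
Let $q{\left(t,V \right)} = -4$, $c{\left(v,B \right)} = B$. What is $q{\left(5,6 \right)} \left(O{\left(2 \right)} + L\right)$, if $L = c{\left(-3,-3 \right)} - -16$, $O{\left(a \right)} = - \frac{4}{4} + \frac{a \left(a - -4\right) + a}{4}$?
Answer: $-62$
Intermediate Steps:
$O{\left(a \right)} = -1 + \frac{a}{4} + \frac{a \left(4 + a\right)}{4}$ ($O{\left(a \right)} = \left(-4\right) \frac{1}{4} + \left(a \left(a + 4\right) + a\right) \frac{1}{4} = -1 + \left(a \left(4 + a\right) + a\right) \frac{1}{4} = -1 + \left(a + a \left(4 + a\right)\right) \frac{1}{4} = -1 + \left(\frac{a}{4} + \frac{a \left(4 + a\right)}{4}\right) = -1 + \frac{a}{4} + \frac{a \left(4 + a\right)}{4}$)
$L = 13$ ($L = -3 - -16 = -3 + 16 = 13$)
$q{\left(5,6 \right)} \left(O{\left(2 \right)} + L\right) = - 4 \left(\left(-1 + \frac{2^{2}}{4} + \frac{5}{4} \cdot 2\right) + 13\right) = - 4 \left(\left(-1 + \frac{1}{4} \cdot 4 + \frac{5}{2}\right) + 13\right) = - 4 \left(\left(-1 + 1 + \frac{5}{2}\right) + 13\right) = - 4 \left(\frac{5}{2} + 13\right) = \left(-4\right) \frac{31}{2} = -62$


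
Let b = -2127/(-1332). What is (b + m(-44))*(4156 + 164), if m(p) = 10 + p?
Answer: -5179320/37 ≈ -1.3998e+5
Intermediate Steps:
b = 709/444 (b = -2127*(-1/1332) = 709/444 ≈ 1.5968)
(b + m(-44))*(4156 + 164) = (709/444 + (10 - 44))*(4156 + 164) = (709/444 - 34)*4320 = -14387/444*4320 = -5179320/37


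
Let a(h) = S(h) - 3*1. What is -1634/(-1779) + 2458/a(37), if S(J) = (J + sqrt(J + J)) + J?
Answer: 318583600/8836293 - 2458*sqrt(74)/4967 ≈ 31.797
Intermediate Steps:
S(J) = 2*J + sqrt(2)*sqrt(J) (S(J) = (J + sqrt(2*J)) + J = (J + sqrt(2)*sqrt(J)) + J = 2*J + sqrt(2)*sqrt(J))
a(h) = -3 + 2*h + sqrt(2)*sqrt(h) (a(h) = (2*h + sqrt(2)*sqrt(h)) - 3*1 = (2*h + sqrt(2)*sqrt(h)) - 3 = -3 + 2*h + sqrt(2)*sqrt(h))
-1634/(-1779) + 2458/a(37) = -1634/(-1779) + 2458/(-3 + 2*37 + sqrt(2)*sqrt(37)) = -1634*(-1/1779) + 2458/(-3 + 74 + sqrt(74)) = 1634/1779 + 2458/(71 + sqrt(74))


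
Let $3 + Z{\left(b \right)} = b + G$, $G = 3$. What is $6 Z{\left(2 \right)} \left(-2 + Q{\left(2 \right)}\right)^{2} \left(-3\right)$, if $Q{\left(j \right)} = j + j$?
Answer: $-144$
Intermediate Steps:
$Q{\left(j \right)} = 2 j$
$Z{\left(b \right)} = b$ ($Z{\left(b \right)} = -3 + \left(b + 3\right) = -3 + \left(3 + b\right) = b$)
$6 Z{\left(2 \right)} \left(-2 + Q{\left(2 \right)}\right)^{2} \left(-3\right) = 6 \cdot 2 \left(-2 + 2 \cdot 2\right)^{2} \left(-3\right) = 6 \cdot 2 \left(-2 + 4\right)^{2} \left(-3\right) = 6 \cdot 2 \cdot 2^{2} \left(-3\right) = 6 \cdot 2 \cdot 4 \left(-3\right) = 6 \cdot 8 \left(-3\right) = 48 \left(-3\right) = -144$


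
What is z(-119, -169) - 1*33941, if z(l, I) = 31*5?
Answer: -33786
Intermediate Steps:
z(l, I) = 155
z(-119, -169) - 1*33941 = 155 - 1*33941 = 155 - 33941 = -33786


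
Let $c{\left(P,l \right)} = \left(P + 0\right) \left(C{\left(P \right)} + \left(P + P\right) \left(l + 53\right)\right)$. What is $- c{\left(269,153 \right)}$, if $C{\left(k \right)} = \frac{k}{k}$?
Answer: $-29813001$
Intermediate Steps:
$C{\left(k \right)} = 1$
$c{\left(P,l \right)} = P \left(1 + 2 P \left(53 + l\right)\right)$ ($c{\left(P,l \right)} = \left(P + 0\right) \left(1 + \left(P + P\right) \left(l + 53\right)\right) = P \left(1 + 2 P \left(53 + l\right)\right)$)
$- c{\left(269,153 \right)} = - 269 \left(1 + 106 \cdot 269 + 2 \cdot 269 \cdot 153\right) = - 269 \left(1 + 28514 + 82314\right) = - 269 \cdot 110829 = \left(-1\right) 29813001 = -29813001$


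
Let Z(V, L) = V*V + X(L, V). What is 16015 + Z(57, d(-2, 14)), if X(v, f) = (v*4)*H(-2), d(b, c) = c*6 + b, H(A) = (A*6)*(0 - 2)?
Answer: 27136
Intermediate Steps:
H(A) = -12*A (H(A) = (6*A)*(-2) = -12*A)
d(b, c) = b + 6*c (d(b, c) = 6*c + b = b + 6*c)
X(v, f) = 96*v (X(v, f) = (v*4)*(-12*(-2)) = (4*v)*24 = 96*v)
Z(V, L) = V² + 96*L (Z(V, L) = V*V + 96*L = V² + 96*L)
16015 + Z(57, d(-2, 14)) = 16015 + (57² + 96*(-2 + 6*14)) = 16015 + (3249 + 96*(-2 + 84)) = 16015 + (3249 + 96*82) = 16015 + (3249 + 7872) = 16015 + 11121 = 27136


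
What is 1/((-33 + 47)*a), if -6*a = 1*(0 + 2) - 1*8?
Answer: 1/14 ≈ 0.071429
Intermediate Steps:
a = 1 (a = -(1*(0 + 2) - 1*8)/6 = -(1*2 - 8)/6 = -(2 - 8)/6 = -1/6*(-6) = 1)
1/((-33 + 47)*a) = 1/((-33 + 47)*1) = 1/(14*1) = 1/14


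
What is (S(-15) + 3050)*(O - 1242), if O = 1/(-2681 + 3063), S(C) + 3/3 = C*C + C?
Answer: -1546209737/382 ≈ -4.0477e+6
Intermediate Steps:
S(C) = -1 + C + C² (S(C) = -1 + (C*C + C) = -1 + (C² + C) = -1 + (C + C²) = -1 + C + C²)
O = 1/382 ≈ 0.0026178
(S(-15) + 3050)*(O - 1242) = ((-1 - 15 + (-15)²) + 3050)*(1/382 - 1242) = ((-1 - 15 + 225) + 3050)*(-474443/382) = (209 + 3050)*(-474443/382) = 3259*(-474443/382) = -1546209737/382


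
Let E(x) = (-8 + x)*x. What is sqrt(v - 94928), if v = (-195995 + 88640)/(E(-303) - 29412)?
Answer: 3*I*sqrt(17039250967)/1271 ≈ 308.11*I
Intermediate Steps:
E(x) = x*(-8 + x)
v = -2105/1271 (v = (-195995 + 88640)/(-303*(-8 - 303) - 29412) = -107355/(-303*(-311) - 29412) = -107355/(94233 - 29412) = -107355/64821 = -107355*1/64821 = -2105/1271 ≈ -1.6562)
sqrt(v - 94928) = sqrt(-2105/1271 - 94928) = sqrt(-120655593/1271) = 3*I*sqrt(17039250967)/1271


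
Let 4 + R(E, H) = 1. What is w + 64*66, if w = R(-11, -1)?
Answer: 4221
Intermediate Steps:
R(E, H) = -3 (R(E, H) = -4 + 1 = -3)
w = -3
w + 64*66 = -3 + 64*66 = -3 + 4224 = 4221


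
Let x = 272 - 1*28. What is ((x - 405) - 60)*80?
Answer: -17680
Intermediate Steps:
x = 244 (x = 272 - 28 = 244)
((x - 405) - 60)*80 = ((244 - 405) - 60)*80 = (-161 - 60)*80 = -221*80 = -17680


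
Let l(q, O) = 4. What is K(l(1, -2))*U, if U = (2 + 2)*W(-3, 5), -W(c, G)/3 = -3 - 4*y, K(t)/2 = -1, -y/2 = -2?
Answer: -456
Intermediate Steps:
y = 4 (y = -2*(-2) = 4)
K(t) = -2 (K(t) = 2*(-1) = -2)
W(c, G) = 57 (W(c, G) = -3*(-3 - 4*4) = -3*(-3 - 16) = -3*(-19) = 57)
U = 228 (U = (2 + 2)*57 = 4*57 = 228)
K(l(1, -2))*U = -2*228 = -456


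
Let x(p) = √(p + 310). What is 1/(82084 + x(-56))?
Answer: 41042/3368891401 - √254/6737782802 ≈ 1.2180e-5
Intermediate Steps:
x(p) = √(310 + p)
1/(82084 + x(-56)) = 1/(82084 + √(310 - 56)) = 1/(82084 + √254)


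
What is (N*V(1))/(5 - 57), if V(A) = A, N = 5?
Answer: -5/52 ≈ -0.096154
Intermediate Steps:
(N*V(1))/(5 - 57) = (5*1)/(5 - 57) = 5/(-52) = -1/52*5 = -5/52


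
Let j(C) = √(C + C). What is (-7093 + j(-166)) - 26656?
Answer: -33749 + 2*I*√83 ≈ -33749.0 + 18.221*I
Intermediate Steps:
j(C) = √2*√C (j(C) = √(2*C) = √2*√C)
(-7093 + j(-166)) - 26656 = (-7093 + √2*√(-166)) - 26656 = (-7093 + √2*(I*√166)) - 26656 = (-7093 + 2*I*√83) - 26656 = -33749 + 2*I*√83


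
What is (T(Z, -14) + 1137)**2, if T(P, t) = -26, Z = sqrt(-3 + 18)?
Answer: 1234321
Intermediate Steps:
Z = sqrt(15) ≈ 3.8730
(T(Z, -14) + 1137)**2 = (-26 + 1137)**2 = 1111**2 = 1234321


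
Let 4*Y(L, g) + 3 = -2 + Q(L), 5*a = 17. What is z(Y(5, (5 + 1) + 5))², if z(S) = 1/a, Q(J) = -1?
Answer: 25/289 ≈ 0.086505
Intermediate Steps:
a = 17/5 (a = (⅕)*17 = 17/5 ≈ 3.4000)
Y(L, g) = -3/2 (Y(L, g) = -¾ + (-2 - 1)/4 = -¾ + (¼)*(-3) = -¾ - ¾ = -3/2)
z(S) = 5/17 (z(S) = 1/(17/5) = 5/17)
z(Y(5, (5 + 1) + 5))² = (5/17)² = 25/289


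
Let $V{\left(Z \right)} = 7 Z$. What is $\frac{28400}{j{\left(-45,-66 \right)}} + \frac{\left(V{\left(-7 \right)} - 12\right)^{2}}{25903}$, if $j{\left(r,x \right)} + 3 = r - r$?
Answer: $- \frac{735634037}{77709} \approx -9466.5$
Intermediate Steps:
$j{\left(r,x \right)} = -3$ ($j{\left(r,x \right)} = -3 + \left(r - r\right) = -3 + 0 = -3$)
$\frac{28400}{j{\left(-45,-66 \right)}} + \frac{\left(V{\left(-7 \right)} - 12\right)^{2}}{25903} = \frac{28400}{-3} + \frac{\left(7 \left(-7\right) - 12\right)^{2}}{25903} = 28400 \left(- \frac{1}{3}\right) + \left(-49 - 12\right)^{2} \cdot \frac{1}{25903} = - \frac{28400}{3} + \left(-61\right)^{2} \cdot \frac{1}{25903} = - \frac{28400}{3} + 3721 \cdot \frac{1}{25903} = - \frac{28400}{3} + \frac{3721}{25903} = - \frac{735634037}{77709}$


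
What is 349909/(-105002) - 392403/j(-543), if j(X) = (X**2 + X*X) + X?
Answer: -82451245567/20620817770 ≈ -3.9984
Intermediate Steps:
j(X) = X + 2*X**2 (j(X) = (X**2 + X**2) + X = 2*X**2 + X = X + 2*X**2)
349909/(-105002) - 392403/j(-543) = 349909/(-105002) - 392403*(-1/(543*(1 + 2*(-543)))) = 349909*(-1/105002) - 392403*(-1/(543*(1 - 1086))) = -349909/105002 - 392403/((-543*(-1085))) = -349909/105002 - 392403/589155 = -349909/105002 - 392403*1/589155 = -349909/105002 - 130801/196385 = -82451245567/20620817770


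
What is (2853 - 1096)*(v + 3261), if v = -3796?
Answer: -939995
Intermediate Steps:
(2853 - 1096)*(v + 3261) = (2853 - 1096)*(-3796 + 3261) = 1757*(-535) = -939995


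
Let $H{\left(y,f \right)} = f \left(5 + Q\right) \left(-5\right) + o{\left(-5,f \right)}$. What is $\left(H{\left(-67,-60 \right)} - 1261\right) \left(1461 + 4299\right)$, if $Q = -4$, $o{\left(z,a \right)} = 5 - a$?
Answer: $-5160960$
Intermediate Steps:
$H{\left(y,f \right)} = 5 - 6 f$ ($H{\left(y,f \right)} = f \left(5 - 4\right) \left(-5\right) - \left(-5 + f\right) = f 1 \left(-5\right) - \left(-5 + f\right) = f \left(-5\right) - \left(-5 + f\right) = - 5 f - \left(-5 + f\right) = 5 - 6 f$)
$\left(H{\left(-67,-60 \right)} - 1261\right) \left(1461 + 4299\right) = \left(\left(5 - -360\right) - 1261\right) \left(1461 + 4299\right) = \left(\left(5 + 360\right) - 1261\right) 5760 = \left(365 - 1261\right) 5760 = \left(-896\right) 5760 = -5160960$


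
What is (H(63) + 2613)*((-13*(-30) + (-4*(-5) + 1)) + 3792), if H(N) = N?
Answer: 11247228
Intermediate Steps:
(H(63) + 2613)*((-13*(-30) + (-4*(-5) + 1)) + 3792) = (63 + 2613)*((-13*(-30) + (-4*(-5) + 1)) + 3792) = 2676*((390 + (20 + 1)) + 3792) = 2676*((390 + 21) + 3792) = 2676*(411 + 3792) = 2676*4203 = 11247228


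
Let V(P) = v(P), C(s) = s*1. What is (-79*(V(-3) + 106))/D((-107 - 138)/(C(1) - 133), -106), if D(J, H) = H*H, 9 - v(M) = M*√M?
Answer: -9085/11236 - 237*I*√3/11236 ≈ -0.80856 - 0.036534*I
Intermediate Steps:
C(s) = s
v(M) = 9 - M^(3/2) (v(M) = 9 - M*√M = 9 - M^(3/2))
V(P) = 9 - P^(3/2)
D(J, H) = H²
(-79*(V(-3) + 106))/D((-107 - 138)/(C(1) - 133), -106) = (-79*((9 - (-3)^(3/2)) + 106))/((-106)²) = -79*((9 - (-3)*I*√3) + 106)/11236 = -79*((9 + 3*I*√3) + 106)*(1/11236) = -79*(115 + 3*I*√3)*(1/11236) = (-9085 - 237*I*√3)*(1/11236) = -9085/11236 - 237*I*√3/11236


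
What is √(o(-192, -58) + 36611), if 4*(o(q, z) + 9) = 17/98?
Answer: √28696002/28 ≈ 191.32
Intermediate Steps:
o(q, z) = -3511/392 (o(q, z) = -9 + (17/98)/4 = -9 + (17*(1/98))/4 = -9 + (¼)*(17/98) = -9 + 17/392 = -3511/392)
√(o(-192, -58) + 36611) = √(-3511/392 + 36611) = √(14348001/392) = √28696002/28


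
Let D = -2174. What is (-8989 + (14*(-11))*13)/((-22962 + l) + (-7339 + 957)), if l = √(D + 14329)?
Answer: 322519904/861058181 + 10991*√12155/861058181 ≈ 0.37597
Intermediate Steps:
l = √12155 (l = √(-2174 + 14329) = √12155 ≈ 110.25)
(-8989 + (14*(-11))*13)/((-22962 + l) + (-7339 + 957)) = (-8989 + (14*(-11))*13)/((-22962 + √12155) + (-7339 + 957)) = (-8989 - 154*13)/((-22962 + √12155) - 6382) = (-8989 - 2002)/(-29344 + √12155) = -10991/(-29344 + √12155)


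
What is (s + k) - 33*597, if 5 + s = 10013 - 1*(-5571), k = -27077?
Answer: -31199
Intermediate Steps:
s = 15579 (s = -5 + (10013 - 1*(-5571)) = -5 + (10013 + 5571) = -5 + 15584 = 15579)
(s + k) - 33*597 = (15579 - 27077) - 33*597 = -11498 - 19701 = -31199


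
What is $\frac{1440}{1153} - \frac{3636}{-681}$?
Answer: $\frac{1724316}{261731} \approx 6.5881$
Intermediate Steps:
$\frac{1440}{1153} - \frac{3636}{-681} = 1440 \cdot \frac{1}{1153} - - \frac{1212}{227} = \frac{1440}{1153} + \frac{1212}{227} = \frac{1724316}{261731}$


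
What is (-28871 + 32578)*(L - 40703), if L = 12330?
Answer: -105178711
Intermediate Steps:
(-28871 + 32578)*(L - 40703) = (-28871 + 32578)*(12330 - 40703) = 3707*(-28373) = -105178711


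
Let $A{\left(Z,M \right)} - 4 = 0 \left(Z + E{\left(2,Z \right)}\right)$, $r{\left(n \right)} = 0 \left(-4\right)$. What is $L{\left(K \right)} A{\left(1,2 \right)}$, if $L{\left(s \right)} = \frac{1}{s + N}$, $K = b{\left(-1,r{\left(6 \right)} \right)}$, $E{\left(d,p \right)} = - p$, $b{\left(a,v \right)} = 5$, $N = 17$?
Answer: $\frac{2}{11} \approx 0.18182$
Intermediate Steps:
$r{\left(n \right)} = 0$
$A{\left(Z,M \right)} = 4$ ($A{\left(Z,M \right)} = 4 + 0 \left(Z - Z\right) = 4 + 0 \cdot 0 = 4 + 0 = 4$)
$K = 5$
$L{\left(s \right)} = \frac{1}{17 + s}$ ($L{\left(s \right)} = \frac{1}{s + 17} = \frac{1}{17 + s}$)
$L{\left(K \right)} A{\left(1,2 \right)} = \frac{1}{17 + 5} \cdot 4 = \frac{1}{22} \cdot 4 = \frac{2}{11}$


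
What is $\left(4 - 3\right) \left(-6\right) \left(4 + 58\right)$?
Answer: $-372$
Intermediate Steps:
$\left(4 - 3\right) \left(-6\right) \left(4 + 58\right) = 1 \left(-6\right) 62 = \left(-6\right) 62 = -372$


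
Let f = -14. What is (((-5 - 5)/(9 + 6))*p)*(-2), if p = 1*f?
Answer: -56/3 ≈ -18.667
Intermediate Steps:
p = -14 (p = 1*(-14) = -14)
(((-5 - 5)/(9 + 6))*p)*(-2) = (((-5 - 5)/(9 + 6))*(-14))*(-2) = (-10/15*(-14))*(-2) = (-10*1/15*(-14))*(-2) = -⅔*(-14)*(-2) = (28/3)*(-2) = -56/3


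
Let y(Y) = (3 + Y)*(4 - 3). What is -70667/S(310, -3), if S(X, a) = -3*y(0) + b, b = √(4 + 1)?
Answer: 636003/76 + 70667*√5/76 ≈ 10448.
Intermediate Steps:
y(Y) = 3 + Y (y(Y) = (3 + Y)*1 = 3 + Y)
b = √5 ≈ 2.2361
S(X, a) = -9 + √5 (S(X, a) = -3*(3 + 0) + √5 = -3*3 + √5 = -9 + √5)
-70667/S(310, -3) = -70667/(-9 + √5)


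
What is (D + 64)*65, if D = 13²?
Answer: 15145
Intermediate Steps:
D = 169
(D + 64)*65 = (169 + 64)*65 = 233*65 = 15145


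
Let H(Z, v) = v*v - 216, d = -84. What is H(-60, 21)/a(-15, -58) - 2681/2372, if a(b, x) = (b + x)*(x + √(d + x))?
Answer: -327607589/303542468 + 225*I*√142/255938 ≈ -1.0793 + 0.010476*I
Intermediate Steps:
H(Z, v) = -216 + v² (H(Z, v) = v² - 216 = -216 + v²)
a(b, x) = (b + x)*(x + √(-84 + x))
H(-60, 21)/a(-15, -58) - 2681/2372 = (-216 + 21²)/((-58)² - 15*(-58) - 15*√(-84 - 58) - 58*√(-84 - 58)) - 2681/2372 = (-216 + 441)/(3364 + 870 - 15*I*√142 - 58*I*√142) - 2681*1/2372 = 225/(3364 + 870 - 15*I*√142 - 58*I*√142) - 2681/2372 = 225/(4234 - 73*I*√142) - 2681/2372 = -2681/2372 + 225/(4234 - 73*I*√142)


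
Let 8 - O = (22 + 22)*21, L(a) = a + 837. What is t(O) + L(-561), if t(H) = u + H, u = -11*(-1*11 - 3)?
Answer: -486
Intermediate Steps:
L(a) = 837 + a
O = -916 (O = 8 - (22 + 22)*21 = 8 - 44*21 = 8 - 1*924 = 8 - 924 = -916)
u = 154 (u = -11*(-11 - 3) = -11*(-14) = 154)
t(H) = 154 + H
t(O) + L(-561) = (154 - 916) + (837 - 561) = -762 + 276 = -486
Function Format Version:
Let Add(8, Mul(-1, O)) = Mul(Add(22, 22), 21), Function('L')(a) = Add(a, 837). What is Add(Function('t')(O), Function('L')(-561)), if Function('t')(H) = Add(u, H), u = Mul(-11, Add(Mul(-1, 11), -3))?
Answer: -486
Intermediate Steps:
Function('L')(a) = Add(837, a)
O = -916 (O = Add(8, Mul(-1, Mul(Add(22, 22), 21))) = Add(8, Mul(-1, Mul(44, 21))) = Add(8, Mul(-1, 924)) = Add(8, -924) = -916)
u = 154 (u = Mul(-11, Add(-11, -3)) = Mul(-11, -14) = 154)
Function('t')(H) = Add(154, H)
Add(Function('t')(O), Function('L')(-561)) = Add(Add(154, -916), Add(837, -561)) = Add(-762, 276) = -486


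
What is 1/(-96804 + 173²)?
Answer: -1/66875 ≈ -1.4953e-5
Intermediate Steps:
1/(-96804 + 173²) = 1/(-96804 + 29929) = 1/(-66875) = -1/66875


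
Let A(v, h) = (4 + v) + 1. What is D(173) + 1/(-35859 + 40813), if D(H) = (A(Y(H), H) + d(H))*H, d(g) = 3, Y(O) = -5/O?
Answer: 6831567/4954 ≈ 1379.0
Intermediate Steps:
A(v, h) = 5 + v
D(H) = H*(8 - 5/H) (D(H) = ((5 - 5/H) + 3)*H = (8 - 5/H)*H = H*(8 - 5/H))
D(173) + 1/(-35859 + 40813) = (-5 + 8*173) + 1/(-35859 + 40813) = (-5 + 1384) + 1/4954 = 1379 + 1/4954 = 6831567/4954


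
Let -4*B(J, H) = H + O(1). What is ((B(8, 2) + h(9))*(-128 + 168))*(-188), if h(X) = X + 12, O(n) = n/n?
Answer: -152280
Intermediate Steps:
O(n) = 1
B(J, H) = -¼ - H/4 (B(J, H) = -(H + 1)/4 = -(1 + H)/4 = -¼ - H/4)
h(X) = 12 + X
((B(8, 2) + h(9))*(-128 + 168))*(-188) = (((-¼ - ¼*2) + (12 + 9))*(-128 + 168))*(-188) = (((-¼ - ½) + 21)*40)*(-188) = ((-¾ + 21)*40)*(-188) = ((81/4)*40)*(-188) = 810*(-188) = -152280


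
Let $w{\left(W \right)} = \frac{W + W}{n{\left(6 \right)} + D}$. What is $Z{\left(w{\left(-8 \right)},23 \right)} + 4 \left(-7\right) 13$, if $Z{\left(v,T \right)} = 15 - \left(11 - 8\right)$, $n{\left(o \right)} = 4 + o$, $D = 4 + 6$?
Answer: $-352$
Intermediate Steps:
$D = 10$
$w{\left(W \right)} = \frac{W}{10}$ ($w{\left(W \right)} = \frac{W + W}{\left(4 + 6\right) + 10} = \frac{2 W}{10 + 10} = \frac{2 W}{20} = 2 W \frac{1}{20} = \frac{W}{10}$)
$Z{\left(v,T \right)} = 12$ ($Z{\left(v,T \right)} = 15 - \left(11 - 8\right) = 15 - 3 = 12$)
$Z{\left(w{\left(-8 \right)},23 \right)} + 4 \left(-7\right) 13 = 12 + 4 \left(-7\right) 13 = 12 - 364 = -352$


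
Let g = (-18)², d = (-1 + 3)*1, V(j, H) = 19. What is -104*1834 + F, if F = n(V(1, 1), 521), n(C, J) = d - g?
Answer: -191058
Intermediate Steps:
d = 2 (d = 2*1 = 2)
g = 324
n(C, J) = -322 (n(C, J) = 2 - 1*324 = 2 - 324 = -322)
F = -322
-104*1834 + F = -104*1834 - 322 = -190736 - 322 = -191058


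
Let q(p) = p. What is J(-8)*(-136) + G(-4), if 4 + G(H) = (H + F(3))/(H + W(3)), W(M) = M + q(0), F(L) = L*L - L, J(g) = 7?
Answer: -958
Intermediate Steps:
F(L) = L² - L
W(M) = M (W(M) = M + 0 = M)
G(H) = -4 + (6 + H)/(3 + H) (G(H) = -4 + (H + 3*(-1 + 3))/(H + 3) = -4 + (H + 3*2)/(3 + H) = -4 + (H + 6)/(3 + H) = -4 + (6 + H)/(3 + H))
J(-8)*(-136) + G(-4) = 7*(-136) + 3*(-2 - 1*(-4))/(3 - 4) = -952 + 3*(-2 + 4)/(-1) = -952 + 3*(-1)*2 = -952 - 6 = -958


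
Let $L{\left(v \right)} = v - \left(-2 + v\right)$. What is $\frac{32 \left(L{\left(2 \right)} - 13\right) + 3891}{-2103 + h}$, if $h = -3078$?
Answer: $- \frac{3539}{5181} \approx -0.68307$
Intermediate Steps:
$L{\left(v \right)} = 2$
$\frac{32 \left(L{\left(2 \right)} - 13\right) + 3891}{-2103 + h} = \frac{32 \left(2 - 13\right) + 3891}{-2103 - 3078} = \frac{32 \left(-11\right) + 3891}{-5181} = \left(-352 + 3891\right) \left(- \frac{1}{5181}\right) = 3539 \left(- \frac{1}{5181}\right) = - \frac{3539}{5181}$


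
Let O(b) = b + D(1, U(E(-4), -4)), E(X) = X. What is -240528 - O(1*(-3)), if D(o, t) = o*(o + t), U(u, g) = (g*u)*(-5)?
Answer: -240446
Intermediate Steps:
U(u, g) = -5*g*u
O(b) = -79 + b (O(b) = b + 1*(1 - 5*(-4)*(-4)) = b + 1*(1 - 80) = b + 1*(-79) = b - 79 = -79 + b)
-240528 - O(1*(-3)) = -240528 - (-79 + 1*(-3)) = -240528 - (-79 - 3) = -240528 - 1*(-82) = -240528 + 82 = -240446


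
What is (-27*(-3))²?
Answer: 6561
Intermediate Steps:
(-27*(-3))² = 81² = 6561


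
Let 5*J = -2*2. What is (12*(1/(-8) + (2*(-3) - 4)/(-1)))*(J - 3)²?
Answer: 85557/50 ≈ 1711.1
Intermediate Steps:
J = -⅘ (J = (-2*2)/5 = (⅕)*(-4) = -⅘ ≈ -0.80000)
(12*(1/(-8) + (2*(-3) - 4)/(-1)))*(J - 3)² = (12*(1/(-8) + (2*(-3) - 4)/(-1)))*(-⅘ - 3)² = (12*(1*(-⅛) + (-6 - 4)*(-1)))*(-19/5)² = (12*(-⅛ - 10*(-1)))*(361/25) = (12*(-⅛ + 10))*(361/25) = (12*(79/8))*(361/25) = (237/2)*(361/25) = 85557/50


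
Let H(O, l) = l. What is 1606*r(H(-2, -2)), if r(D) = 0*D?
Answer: 0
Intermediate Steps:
r(D) = 0
1606*r(H(-2, -2)) = 1606*0 = 0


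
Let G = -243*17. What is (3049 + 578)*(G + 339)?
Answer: -13753584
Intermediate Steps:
G = -4131
(3049 + 578)*(G + 339) = (3049 + 578)*(-4131 + 339) = 3627*(-3792) = -13753584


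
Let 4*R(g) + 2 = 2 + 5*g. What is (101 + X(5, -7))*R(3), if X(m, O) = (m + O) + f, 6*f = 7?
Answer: 3005/8 ≈ 375.63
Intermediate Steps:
f = 7/6 (f = (1/6)*7 = 7/6 ≈ 1.1667)
R(g) = 5*g/4 (R(g) = -1/2 + (2 + 5*g)/4 = -1/2 + (1/2 + 5*g/4) = 5*g/4)
X(m, O) = 7/6 + O + m (X(m, O) = (m + O) + 7/6 = (O + m) + 7/6 = 7/6 + O + m)
(101 + X(5, -7))*R(3) = (101 + (7/6 - 7 + 5))*((5/4)*3) = (101 - 5/6)*(15/4) = (601/6)*(15/4) = 3005/8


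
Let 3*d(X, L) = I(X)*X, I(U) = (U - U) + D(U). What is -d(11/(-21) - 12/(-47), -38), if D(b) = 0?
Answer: 0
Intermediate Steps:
I(U) = 0 (I(U) = (U - U) + 0 = 0 + 0 = 0)
d(X, L) = 0 (d(X, L) = (0*X)/3 = (1/3)*0 = 0)
-d(11/(-21) - 12/(-47), -38) = -1*0 = 0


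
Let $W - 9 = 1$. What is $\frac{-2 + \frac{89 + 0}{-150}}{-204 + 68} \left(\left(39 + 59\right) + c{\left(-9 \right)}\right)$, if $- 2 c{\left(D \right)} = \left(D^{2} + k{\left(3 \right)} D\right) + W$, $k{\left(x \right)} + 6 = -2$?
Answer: $\frac{4279}{13600} \approx 0.31463$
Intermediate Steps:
$k{\left(x \right)} = -8$ ($k{\left(x \right)} = -6 - 2 = -8$)
$W = 10$ ($W = 9 + 1 = 10$)
$c{\left(D \right)} = -5 + 4 D - \frac{D^{2}}{2}$ ($c{\left(D \right)} = - \frac{\left(D^{2} - 8 D\right) + 10}{2} = - \frac{10 + D^{2} - 8 D}{2} = -5 + 4 D - \frac{D^{2}}{2}$)
$\frac{-2 + \frac{89 + 0}{-150}}{-204 + 68} \left(\left(39 + 59\right) + c{\left(-9 \right)}\right) = \frac{-2 + \frac{89 + 0}{-150}}{-204 + 68} \left(\left(39 + 59\right) - \left(41 + \frac{81}{2}\right)\right) = \frac{-2 + 89 \left(- \frac{1}{150}\right)}{-136} \left(98 - \frac{163}{2}\right) = \left(-2 - \frac{89}{150}\right) \left(- \frac{1}{136}\right) \left(98 - \frac{163}{2}\right) = \left(- \frac{389}{150}\right) \left(- \frac{1}{136}\right) \left(98 - \frac{163}{2}\right) = \frac{389}{20400} \cdot \frac{33}{2} = \frac{4279}{13600}$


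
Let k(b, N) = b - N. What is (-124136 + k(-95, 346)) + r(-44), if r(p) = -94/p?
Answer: -2740647/22 ≈ -1.2457e+5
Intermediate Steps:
(-124136 + k(-95, 346)) + r(-44) = (-124136 + (-95 - 1*346)) - 94/(-44) = (-124136 + (-95 - 346)) - 94*(-1/44) = (-124136 - 441) + 47/22 = -124577 + 47/22 = -2740647/22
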